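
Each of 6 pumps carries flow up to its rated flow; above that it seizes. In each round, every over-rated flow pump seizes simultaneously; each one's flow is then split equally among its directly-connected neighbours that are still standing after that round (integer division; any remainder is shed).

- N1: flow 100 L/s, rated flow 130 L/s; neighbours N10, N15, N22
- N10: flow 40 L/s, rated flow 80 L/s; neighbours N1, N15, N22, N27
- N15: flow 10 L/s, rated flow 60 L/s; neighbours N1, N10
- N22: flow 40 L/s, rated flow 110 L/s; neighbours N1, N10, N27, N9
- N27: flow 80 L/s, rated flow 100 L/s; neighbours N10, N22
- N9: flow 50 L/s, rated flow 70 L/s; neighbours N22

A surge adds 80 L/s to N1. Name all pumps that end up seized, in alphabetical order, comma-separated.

Round 1 — N1 at 180 > 130. N1 seizes.
  N1 sheds 180 L/s to N10, N15, N22: 60 each.
    N10: 40+60 = 100 > 80
    N15: 10+60 = 70 > 60
    N22: 40+60 = 100 ≤ 110
Round 2 — N10, N15 seize.
  N10 sheds 100 L/s to N22, N27: 50 each.
    N22: 100+50 = 150 > 110
    N27: 80+50 = 130 > 100
  N15 sheds 70 L/s: no online neighbours, lost.
Round 3 — N22, N27 seize.
  N22 sheds 150 L/s to N9: 150 each.
    N9: 50+150 = 200 > 70
  N27 sheds 130 L/s: no online neighbours, lost.
Round 4 — N9 seizes.
  N9 sheds 200 L/s: no online neighbours, lost.
No further seizures.

N1, N10, N15, N22, N27, N9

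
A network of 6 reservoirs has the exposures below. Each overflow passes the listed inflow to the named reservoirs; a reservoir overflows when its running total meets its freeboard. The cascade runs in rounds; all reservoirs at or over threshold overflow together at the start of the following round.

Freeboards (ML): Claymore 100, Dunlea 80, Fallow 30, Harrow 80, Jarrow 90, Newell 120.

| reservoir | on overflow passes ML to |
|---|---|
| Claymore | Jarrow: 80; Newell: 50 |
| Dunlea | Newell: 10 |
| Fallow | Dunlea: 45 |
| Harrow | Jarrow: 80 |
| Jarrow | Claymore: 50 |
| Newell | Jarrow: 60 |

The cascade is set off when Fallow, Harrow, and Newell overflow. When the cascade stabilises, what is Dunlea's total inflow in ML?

Round 1 — Fallow, Harrow, Newell overflow (initial).
  Dunlea: +45 → 45 < 80
  Jarrow: +80+60 → 140 ≥ 90
Round 2 — Jarrow overflows.
  Claymore: +50 → 50 < 100
No further overflows.

45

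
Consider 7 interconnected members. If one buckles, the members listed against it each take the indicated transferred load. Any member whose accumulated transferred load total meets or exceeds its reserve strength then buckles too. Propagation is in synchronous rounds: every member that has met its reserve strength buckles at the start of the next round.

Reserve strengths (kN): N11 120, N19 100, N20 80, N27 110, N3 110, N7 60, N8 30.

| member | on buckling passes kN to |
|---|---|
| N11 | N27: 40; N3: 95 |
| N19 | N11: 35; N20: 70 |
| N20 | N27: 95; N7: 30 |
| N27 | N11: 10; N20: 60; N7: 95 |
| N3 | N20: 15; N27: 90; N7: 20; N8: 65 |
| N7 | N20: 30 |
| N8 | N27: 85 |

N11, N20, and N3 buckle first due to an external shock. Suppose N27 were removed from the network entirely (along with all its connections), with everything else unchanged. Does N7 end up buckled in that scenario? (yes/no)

no

With N27 removed:
Round 1 — N11, N20, N3 buckle (initial).
  N7: +30+20 → 50 < 60
  N8: +65 → 65 ≥ 30
Round 2 — N8 buckles.
No further bucklings.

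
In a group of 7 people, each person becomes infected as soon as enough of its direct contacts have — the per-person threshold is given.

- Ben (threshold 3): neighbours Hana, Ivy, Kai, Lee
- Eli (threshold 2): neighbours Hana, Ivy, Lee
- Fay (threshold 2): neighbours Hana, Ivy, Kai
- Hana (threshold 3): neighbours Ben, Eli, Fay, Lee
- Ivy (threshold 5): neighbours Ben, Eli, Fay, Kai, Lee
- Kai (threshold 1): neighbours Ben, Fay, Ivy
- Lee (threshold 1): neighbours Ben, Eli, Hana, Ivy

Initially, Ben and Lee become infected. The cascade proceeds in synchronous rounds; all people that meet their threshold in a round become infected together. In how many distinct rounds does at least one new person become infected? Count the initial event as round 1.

Round 1 — Ben, Lee become infected (initial).
Round 2 — checking thresholds:
  Eli: 1 of 3 neighbours < 2, not yet.
  Hana: 2 of 4 neighbours < 3, not yet.
  Ivy: 2 of 5 neighbours < 5, not yet.
  Kai: 1 of 3 neighbours ≥ 1, becomes infected.
Round 3 — no new infections; cascade stops.

2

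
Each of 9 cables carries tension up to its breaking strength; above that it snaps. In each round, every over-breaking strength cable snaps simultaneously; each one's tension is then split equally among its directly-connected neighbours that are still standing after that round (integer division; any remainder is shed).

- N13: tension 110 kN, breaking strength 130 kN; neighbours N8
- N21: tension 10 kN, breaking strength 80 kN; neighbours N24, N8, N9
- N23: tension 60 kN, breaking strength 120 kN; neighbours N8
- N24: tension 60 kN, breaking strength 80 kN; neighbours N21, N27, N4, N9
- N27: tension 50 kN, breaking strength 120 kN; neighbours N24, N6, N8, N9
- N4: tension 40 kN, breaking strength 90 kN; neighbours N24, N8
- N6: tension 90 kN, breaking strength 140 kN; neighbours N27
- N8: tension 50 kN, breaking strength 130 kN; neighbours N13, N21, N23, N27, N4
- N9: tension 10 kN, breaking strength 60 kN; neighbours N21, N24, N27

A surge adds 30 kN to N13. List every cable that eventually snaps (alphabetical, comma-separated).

Round 1 — N13 at 140 > 130. N13 snaps.
  N13 sheds 140 kN to N8: 140 each.
    N8: 50+140 = 190 > 130
Round 2 — N8 snaps.
  N8 sheds 190 kN to N21, N23, N27, N4: 47 each (2 lost).
    N21: 10+47 = 57 ≤ 80
    N23: 60+47 = 107 ≤ 120
    N27: 50+47 = 97 ≤ 120
    N4: 40+47 = 87 ≤ 90
No further breaks.

N13, N8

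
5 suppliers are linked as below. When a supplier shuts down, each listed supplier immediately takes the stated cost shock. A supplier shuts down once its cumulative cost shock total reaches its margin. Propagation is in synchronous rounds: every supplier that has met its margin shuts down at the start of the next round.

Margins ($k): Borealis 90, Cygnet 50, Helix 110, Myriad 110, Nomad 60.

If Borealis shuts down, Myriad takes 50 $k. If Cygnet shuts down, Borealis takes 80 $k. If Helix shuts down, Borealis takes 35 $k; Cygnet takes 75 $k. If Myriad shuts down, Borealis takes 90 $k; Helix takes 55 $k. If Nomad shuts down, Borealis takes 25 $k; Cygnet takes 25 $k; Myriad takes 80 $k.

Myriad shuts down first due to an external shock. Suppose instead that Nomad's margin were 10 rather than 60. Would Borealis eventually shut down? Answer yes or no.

With Nomad's margin at 10:
Round 1 — Myriad shuts down (initial).
  Borealis: +90 → 90 ≥ 90
  Helix: +55 → 55 < 110
Round 2 — Borealis shuts down.
No further shutdowns.

yes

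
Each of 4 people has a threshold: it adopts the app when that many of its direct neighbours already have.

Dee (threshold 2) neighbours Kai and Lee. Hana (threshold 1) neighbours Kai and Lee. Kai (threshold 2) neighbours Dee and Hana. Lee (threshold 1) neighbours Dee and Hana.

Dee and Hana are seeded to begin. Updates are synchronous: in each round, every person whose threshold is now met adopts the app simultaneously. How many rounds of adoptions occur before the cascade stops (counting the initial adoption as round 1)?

2

Round 1 — Dee, Hana adopt the app (initial).
Round 2 — checking thresholds:
  Kai: 2 of 2 neighbours ≥ 2, adopts the app.
  Lee: 2 of 2 neighbours ≥ 1, adopts the app.
Round 3 — no new adoptions; cascade stops.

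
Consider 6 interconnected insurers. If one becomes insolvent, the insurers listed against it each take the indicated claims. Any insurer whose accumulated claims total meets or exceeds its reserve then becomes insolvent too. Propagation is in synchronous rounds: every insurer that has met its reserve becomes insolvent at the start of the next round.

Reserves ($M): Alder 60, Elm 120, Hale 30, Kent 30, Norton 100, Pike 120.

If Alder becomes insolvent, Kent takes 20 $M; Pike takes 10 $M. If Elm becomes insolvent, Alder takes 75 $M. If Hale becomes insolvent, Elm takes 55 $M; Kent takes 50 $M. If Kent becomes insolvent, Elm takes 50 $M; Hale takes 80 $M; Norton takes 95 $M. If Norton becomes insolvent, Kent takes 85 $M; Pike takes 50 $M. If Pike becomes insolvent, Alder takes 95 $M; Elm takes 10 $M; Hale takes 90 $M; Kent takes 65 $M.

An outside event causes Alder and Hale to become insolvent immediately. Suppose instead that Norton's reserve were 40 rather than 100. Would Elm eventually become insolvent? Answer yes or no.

no

With Norton's reserve at 40:
Round 1 — Alder, Hale become insolvent (initial).
  Elm: +55 → 55 < 120
  Kent: +20+50 → 70 ≥ 30
  Pike: +10 → 10 < 120
Round 2 — Kent becomes insolvent.
  Elm: +50 → 105 < 120
  Norton: +95 → 95 ≥ 40
Round 3 — Norton becomes insolvent.
  Pike: +50 → 60 < 120
No further insolvencies.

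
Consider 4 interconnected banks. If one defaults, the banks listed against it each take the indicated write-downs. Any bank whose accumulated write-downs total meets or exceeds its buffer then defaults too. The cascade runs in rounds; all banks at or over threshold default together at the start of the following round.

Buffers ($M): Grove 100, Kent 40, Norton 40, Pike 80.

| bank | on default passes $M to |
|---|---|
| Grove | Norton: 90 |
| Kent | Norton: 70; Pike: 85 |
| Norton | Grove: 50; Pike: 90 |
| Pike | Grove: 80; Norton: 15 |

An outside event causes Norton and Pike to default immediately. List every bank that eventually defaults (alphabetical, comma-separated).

Round 1 — Norton, Pike default (initial).
  Grove: +50+80 → 130 ≥ 100
Round 2 — Grove defaults.
No further defaults.

Grove, Norton, Pike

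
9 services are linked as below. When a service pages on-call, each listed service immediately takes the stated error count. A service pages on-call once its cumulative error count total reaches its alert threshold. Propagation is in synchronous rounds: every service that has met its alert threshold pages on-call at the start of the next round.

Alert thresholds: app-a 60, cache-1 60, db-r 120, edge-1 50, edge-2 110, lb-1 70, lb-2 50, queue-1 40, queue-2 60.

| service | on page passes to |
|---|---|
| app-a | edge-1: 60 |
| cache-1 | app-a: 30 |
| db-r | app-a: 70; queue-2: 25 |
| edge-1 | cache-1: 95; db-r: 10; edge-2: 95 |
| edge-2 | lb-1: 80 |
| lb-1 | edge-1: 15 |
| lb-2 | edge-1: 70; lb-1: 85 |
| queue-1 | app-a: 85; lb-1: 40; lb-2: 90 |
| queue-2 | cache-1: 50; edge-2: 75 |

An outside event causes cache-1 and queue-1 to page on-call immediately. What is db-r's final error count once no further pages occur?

10

Round 1 — cache-1, queue-1 page on-call (initial).
  app-a: +30+85 → 115 ≥ 60
  lb-1: +40 → 40 < 70
  lb-2: +90 → 90 ≥ 50
Round 2 — app-a, lb-2 page on-call.
  edge-1: +60+70 → 130 ≥ 50
  lb-1: +85 → 125 ≥ 70
Round 3 — edge-1, lb-1 page on-call.
  db-r: +10 → 10 < 120
  edge-2: +95 → 95 < 110
No further pages.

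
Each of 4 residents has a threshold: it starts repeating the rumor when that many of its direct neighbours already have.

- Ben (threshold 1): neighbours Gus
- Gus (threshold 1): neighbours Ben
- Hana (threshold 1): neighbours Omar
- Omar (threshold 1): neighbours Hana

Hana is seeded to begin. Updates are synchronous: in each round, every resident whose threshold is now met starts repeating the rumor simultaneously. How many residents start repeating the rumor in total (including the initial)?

Round 1 — Hana starts repeating the rumor (initial).
Round 2 — checking thresholds:
  Omar: 1 of 1 neighbours ≥ 1, starts repeating the rumor.
Round 3 — no new spreads; cascade stops.

2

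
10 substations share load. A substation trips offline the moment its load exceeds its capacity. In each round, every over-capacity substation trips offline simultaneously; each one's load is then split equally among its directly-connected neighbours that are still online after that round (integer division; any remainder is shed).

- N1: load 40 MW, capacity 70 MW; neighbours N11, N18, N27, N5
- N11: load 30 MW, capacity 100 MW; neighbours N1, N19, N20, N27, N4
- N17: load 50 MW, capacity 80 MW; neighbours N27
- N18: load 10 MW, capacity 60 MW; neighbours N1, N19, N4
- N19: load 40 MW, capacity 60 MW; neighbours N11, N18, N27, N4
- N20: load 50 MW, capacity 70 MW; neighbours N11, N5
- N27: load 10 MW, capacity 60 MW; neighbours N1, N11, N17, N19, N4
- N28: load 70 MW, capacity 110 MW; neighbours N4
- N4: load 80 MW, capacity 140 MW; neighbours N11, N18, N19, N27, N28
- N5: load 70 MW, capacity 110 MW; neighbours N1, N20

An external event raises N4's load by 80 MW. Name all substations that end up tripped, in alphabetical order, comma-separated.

Round 1 — N4 at 160 > 140. N4 trips offline.
  N4 sheds 160 MW to N11, N18, N19, N27, N28: 32 each.
    N11: 30+32 = 62 ≤ 100
    N18: 10+32 = 42 ≤ 60
    N19: 40+32 = 72 > 60
    N27: 10+32 = 42 ≤ 60
    N28: 70+32 = 102 ≤ 110
Round 2 — N19 trips offline.
  N19 sheds 72 MW to N11, N18, N27: 24 each.
    N11: 62+24 = 86 ≤ 100
    N18: 42+24 = 66 > 60
    N27: 42+24 = 66 > 60
Round 3 — N18, N27 trip offline.
  N18 sheds 66 MW to N1: 66 each.
    N1: 40+66 = 106 > 70
  N27 sheds 66 MW to N1, N11, N17: 22 each.
    N1: 106+22 = 128 > 70
    N11: 86+22 = 108 > 100
    N17: 50+22 = 72 ≤ 80
Round 4 — N1, N11 trip offline.
  N1 sheds 128 MW to N5: 128 each.
    N5: 70+128 = 198 > 110
  N11 sheds 108 MW to N20: 108 each.
    N20: 50+108 = 158 > 70
Round 5 — N20, N5 trip offline.
  N20 sheds 158 MW: no online neighbours, lost.
  N5 sheds 198 MW: no online neighbours, lost.
No further trips.

N1, N11, N18, N19, N20, N27, N4, N5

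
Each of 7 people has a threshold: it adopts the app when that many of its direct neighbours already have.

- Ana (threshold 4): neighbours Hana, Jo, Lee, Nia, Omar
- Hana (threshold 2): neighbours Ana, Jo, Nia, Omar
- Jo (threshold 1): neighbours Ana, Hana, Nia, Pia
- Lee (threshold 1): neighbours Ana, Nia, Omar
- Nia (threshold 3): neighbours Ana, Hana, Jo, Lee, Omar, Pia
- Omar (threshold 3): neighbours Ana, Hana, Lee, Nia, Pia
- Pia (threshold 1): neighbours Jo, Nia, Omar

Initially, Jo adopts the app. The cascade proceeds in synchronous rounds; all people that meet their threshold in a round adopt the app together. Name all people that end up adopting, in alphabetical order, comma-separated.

Jo, Pia

Round 1 — Jo adopts the app (initial).
Round 2 — checking thresholds:
  Ana: 1 of 5 neighbours < 4, holds.
  Hana: 1 of 4 neighbours < 2, holds.
  Nia: 1 of 6 neighbours < 3, holds.
  Pia: 1 of 3 neighbours ≥ 1, adopts the app.
Round 3 — no new adoptions; cascade stops.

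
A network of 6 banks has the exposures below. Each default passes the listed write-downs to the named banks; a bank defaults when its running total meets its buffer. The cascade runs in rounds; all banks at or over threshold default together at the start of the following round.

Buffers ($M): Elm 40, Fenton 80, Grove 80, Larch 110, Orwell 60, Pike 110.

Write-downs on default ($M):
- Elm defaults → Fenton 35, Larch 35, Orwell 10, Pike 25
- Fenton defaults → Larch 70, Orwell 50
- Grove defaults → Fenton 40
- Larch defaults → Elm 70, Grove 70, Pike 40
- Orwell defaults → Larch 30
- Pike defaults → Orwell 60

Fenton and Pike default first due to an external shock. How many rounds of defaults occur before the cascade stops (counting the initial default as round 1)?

Round 1 — Fenton, Pike default (initial).
  Larch: +70 → 70 < 110
  Orwell: +50+60 → 110 ≥ 60
Round 2 — Orwell defaults.
  Larch: +30 → 100 < 110
No further defaults.

2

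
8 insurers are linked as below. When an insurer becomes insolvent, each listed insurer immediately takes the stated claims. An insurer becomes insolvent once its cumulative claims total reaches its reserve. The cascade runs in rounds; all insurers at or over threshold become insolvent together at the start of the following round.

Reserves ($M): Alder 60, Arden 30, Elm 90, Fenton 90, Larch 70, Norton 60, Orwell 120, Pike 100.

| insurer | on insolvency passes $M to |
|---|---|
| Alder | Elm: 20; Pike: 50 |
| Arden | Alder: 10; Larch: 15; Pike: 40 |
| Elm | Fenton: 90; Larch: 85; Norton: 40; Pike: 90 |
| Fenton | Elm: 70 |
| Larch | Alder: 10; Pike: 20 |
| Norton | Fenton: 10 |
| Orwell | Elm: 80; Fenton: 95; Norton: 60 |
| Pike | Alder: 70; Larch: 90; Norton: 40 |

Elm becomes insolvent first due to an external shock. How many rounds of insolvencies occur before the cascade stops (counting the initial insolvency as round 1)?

4

Round 1 — Elm becomes insolvent (initial).
  Fenton: +90 → 90 ≥ 90
  Larch: +85 → 85 ≥ 70
  Norton: +40 → 40 < 60
  Pike: +90 → 90 < 100
Round 2 — Fenton, Larch become insolvent.
  Alder: +10 → 10 < 60
  Pike: +20 → 110 ≥ 100
Round 3 — Pike becomes insolvent.
  Alder: +70 → 80 ≥ 60
  Norton: +40 → 80 ≥ 60
Round 4 — Alder, Norton become insolvent.
No further insolvencies.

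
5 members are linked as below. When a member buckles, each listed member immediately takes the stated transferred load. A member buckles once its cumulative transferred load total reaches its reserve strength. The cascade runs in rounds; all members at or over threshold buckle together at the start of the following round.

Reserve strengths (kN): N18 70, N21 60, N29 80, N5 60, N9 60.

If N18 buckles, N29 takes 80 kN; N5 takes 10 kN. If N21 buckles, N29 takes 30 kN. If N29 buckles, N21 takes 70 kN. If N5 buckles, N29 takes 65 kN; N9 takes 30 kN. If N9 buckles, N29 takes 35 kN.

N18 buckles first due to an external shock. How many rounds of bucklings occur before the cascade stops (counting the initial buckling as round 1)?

3

Round 1 — N18 buckles (initial).
  N29: +80 → 80 ≥ 80
  N5: +10 → 10 < 60
Round 2 — N29 buckles.
  N21: +70 → 70 ≥ 60
Round 3 — N21 buckles.
No further bucklings.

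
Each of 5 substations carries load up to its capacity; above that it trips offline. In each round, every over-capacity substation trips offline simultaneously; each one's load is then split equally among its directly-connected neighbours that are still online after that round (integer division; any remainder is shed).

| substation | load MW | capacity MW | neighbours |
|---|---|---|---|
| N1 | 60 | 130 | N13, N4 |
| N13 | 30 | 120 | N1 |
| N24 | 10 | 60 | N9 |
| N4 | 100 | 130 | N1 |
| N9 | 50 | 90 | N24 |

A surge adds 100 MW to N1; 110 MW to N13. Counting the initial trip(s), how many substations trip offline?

Round 1 — N1 at 160 > 130; N13 at 140 > 120. N1, N13 trip offline.
  N1 sheds 160 MW to N4: 160 each.
    N4: 100+160 = 260 > 130
  N13 sheds 140 MW: no online neighbours, lost.
Round 2 — N4 trips offline.
  N4 sheds 260 MW: no online neighbours, lost.
No further trips.

3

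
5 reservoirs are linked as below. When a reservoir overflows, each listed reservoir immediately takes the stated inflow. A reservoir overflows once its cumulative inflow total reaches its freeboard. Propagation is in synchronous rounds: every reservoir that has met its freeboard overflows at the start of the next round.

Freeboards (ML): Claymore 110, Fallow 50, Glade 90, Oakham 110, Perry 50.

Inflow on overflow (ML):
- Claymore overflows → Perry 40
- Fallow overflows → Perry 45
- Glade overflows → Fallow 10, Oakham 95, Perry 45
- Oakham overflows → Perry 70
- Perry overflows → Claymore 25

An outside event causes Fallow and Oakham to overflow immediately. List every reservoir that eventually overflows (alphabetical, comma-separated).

Fallow, Oakham, Perry

Round 1 — Fallow, Oakham overflow (initial).
  Perry: +45+70 → 115 ≥ 50
Round 2 — Perry overflows.
  Claymore: +25 → 25 < 110
No further overflows.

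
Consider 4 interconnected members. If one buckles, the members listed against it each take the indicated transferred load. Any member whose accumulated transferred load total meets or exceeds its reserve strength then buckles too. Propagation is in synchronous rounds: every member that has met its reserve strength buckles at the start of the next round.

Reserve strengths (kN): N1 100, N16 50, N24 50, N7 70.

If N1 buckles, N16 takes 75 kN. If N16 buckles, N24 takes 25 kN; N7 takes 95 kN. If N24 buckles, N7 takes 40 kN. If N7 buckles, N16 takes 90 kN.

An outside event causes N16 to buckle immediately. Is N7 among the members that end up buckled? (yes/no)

Round 1 — N16 buckles (initial).
  N24: +25 → 25 < 50
  N7: +95 → 95 ≥ 70
Round 2 — N7 buckles.
No further bucklings.

yes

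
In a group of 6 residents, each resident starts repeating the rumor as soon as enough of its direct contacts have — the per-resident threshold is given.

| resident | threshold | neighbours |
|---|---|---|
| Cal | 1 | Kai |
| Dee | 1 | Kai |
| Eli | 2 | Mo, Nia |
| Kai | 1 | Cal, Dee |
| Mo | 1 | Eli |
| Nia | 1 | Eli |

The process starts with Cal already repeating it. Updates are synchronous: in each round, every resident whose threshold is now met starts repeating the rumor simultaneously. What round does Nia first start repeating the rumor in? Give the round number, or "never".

Round 1 — Cal starts repeating the rumor (initial).
Round 2 — checking thresholds:
  Kai: 1 of 2 neighbours ≥ 1, starts repeating the rumor.
Round 3 — checking thresholds:
  Dee: 1 of 1 neighbours ≥ 1, starts repeating the rumor.
Round 4 — no new spreads; cascade stops.

never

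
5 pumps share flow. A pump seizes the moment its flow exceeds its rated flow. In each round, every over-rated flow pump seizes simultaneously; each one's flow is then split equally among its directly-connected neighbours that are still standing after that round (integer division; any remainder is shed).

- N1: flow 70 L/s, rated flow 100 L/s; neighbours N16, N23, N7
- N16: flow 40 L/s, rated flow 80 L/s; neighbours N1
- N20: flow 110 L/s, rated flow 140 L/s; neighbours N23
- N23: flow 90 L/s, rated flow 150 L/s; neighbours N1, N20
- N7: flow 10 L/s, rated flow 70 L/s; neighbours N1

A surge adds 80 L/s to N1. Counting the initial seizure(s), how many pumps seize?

Round 1 — N1 at 150 > 100. N1 seizes.
  N1 sheds 150 L/s to N16, N23, N7: 50 each.
    N16: 40+50 = 90 > 80
    N23: 90+50 = 140 ≤ 150
    N7: 10+50 = 60 ≤ 70
Round 2 — N16 seizes.
  N16 sheds 90 L/s: no online neighbours, lost.
No further seizures.

2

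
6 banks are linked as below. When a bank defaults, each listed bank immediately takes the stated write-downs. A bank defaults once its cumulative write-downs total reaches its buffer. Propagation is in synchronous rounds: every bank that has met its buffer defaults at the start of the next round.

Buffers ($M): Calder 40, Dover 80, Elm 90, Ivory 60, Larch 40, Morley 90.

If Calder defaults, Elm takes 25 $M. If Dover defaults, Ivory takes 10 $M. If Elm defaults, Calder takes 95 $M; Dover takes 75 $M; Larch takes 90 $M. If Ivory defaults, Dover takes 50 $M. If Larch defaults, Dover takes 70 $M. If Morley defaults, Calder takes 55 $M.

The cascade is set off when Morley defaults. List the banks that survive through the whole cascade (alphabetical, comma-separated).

Dover, Elm, Ivory, Larch

Round 1 — Morley defaults (initial).
  Calder: +55 → 55 ≥ 40
Round 2 — Calder defaults.
  Elm: +25 → 25 < 90
No further defaults.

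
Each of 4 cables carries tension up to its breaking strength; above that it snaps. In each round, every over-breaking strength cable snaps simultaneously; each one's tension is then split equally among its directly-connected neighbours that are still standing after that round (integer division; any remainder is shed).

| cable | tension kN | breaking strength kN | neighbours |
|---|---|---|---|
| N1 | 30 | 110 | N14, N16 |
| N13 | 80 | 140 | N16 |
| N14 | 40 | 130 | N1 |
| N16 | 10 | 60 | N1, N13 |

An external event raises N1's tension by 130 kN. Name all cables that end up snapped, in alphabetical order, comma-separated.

N1, N13, N16

Round 1 — N1 at 160 > 110. N1 snaps.
  N1 sheds 160 kN to N14, N16: 80 each.
    N14: 40+80 = 120 ≤ 130
    N16: 10+80 = 90 > 60
Round 2 — N16 snaps.
  N16 sheds 90 kN to N13: 90 each.
    N13: 80+90 = 170 > 140
Round 3 — N13 snaps.
  N13 sheds 170 kN: no online neighbours, lost.
No further breaks.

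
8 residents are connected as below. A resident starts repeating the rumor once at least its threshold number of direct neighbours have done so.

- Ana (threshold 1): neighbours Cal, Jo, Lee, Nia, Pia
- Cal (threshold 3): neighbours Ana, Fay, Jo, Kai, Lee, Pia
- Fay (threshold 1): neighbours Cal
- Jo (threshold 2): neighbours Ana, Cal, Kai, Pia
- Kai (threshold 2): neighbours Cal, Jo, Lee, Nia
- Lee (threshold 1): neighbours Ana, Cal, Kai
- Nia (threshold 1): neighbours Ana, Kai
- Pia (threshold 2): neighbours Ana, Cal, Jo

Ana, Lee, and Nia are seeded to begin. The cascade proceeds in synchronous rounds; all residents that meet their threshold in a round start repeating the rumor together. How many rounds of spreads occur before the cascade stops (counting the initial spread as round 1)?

Round 1 — Ana, Lee, Nia start repeating the rumor (initial).
Round 2 — checking thresholds:
  Cal: 2 of 6 neighbours < 3, holds.
  Jo: 1 of 4 neighbours < 2, holds.
  Kai: 2 of 4 neighbours ≥ 2, starts repeating the rumor.
  Pia: 1 of 3 neighbours < 2, holds.
Round 3 — checking thresholds:
  Cal: 3 of 6 neighbours ≥ 3, starts repeating the rumor.
  Jo: 2 of 4 neighbours ≥ 2, starts repeating the rumor.
  Pia: 1 of 3 neighbours < 2, holds.
Round 4 — checking thresholds:
  Fay: 1 of 1 neighbours ≥ 1, starts repeating the rumor.
  Pia: 3 of 3 neighbours ≥ 2, starts repeating the rumor.
Round 5 — no new spreads; cascade stops.

4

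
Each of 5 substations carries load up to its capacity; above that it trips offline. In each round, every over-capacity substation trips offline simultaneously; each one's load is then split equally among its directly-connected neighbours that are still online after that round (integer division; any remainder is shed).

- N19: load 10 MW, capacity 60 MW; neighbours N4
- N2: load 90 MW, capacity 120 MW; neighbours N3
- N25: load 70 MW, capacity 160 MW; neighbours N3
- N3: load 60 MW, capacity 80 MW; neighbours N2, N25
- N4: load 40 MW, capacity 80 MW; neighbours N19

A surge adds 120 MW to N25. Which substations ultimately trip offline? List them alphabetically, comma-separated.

Round 1 — N25 at 190 > 160. N25 trips offline.
  N25 sheds 190 MW to N3: 190 each.
    N3: 60+190 = 250 > 80
Round 2 — N3 trips offline.
  N3 sheds 250 MW to N2: 250 each.
    N2: 90+250 = 340 > 120
Round 3 — N2 trips offline.
  N2 sheds 340 MW: no online neighbours, lost.
No further trips.

N2, N25, N3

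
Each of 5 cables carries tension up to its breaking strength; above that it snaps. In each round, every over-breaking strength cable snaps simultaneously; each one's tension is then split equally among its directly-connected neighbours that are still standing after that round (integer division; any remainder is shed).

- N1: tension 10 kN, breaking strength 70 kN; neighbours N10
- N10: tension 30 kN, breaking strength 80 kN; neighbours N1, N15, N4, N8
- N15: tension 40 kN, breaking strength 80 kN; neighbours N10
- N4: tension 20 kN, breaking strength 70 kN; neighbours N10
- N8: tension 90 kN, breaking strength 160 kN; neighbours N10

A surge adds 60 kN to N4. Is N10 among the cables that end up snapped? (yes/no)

yes

Round 1 — N4 at 80 > 70. N4 snaps.
  N4 sheds 80 kN to N10: 80 each.
    N10: 30+80 = 110 > 80
Round 2 — N10 snaps.
  N10 sheds 110 kN to N1, N15, N8: 36 each (2 lost).
    N1: 10+36 = 46 ≤ 70
    N15: 40+36 = 76 ≤ 80
    N8: 90+36 = 126 ≤ 160
No further breaks.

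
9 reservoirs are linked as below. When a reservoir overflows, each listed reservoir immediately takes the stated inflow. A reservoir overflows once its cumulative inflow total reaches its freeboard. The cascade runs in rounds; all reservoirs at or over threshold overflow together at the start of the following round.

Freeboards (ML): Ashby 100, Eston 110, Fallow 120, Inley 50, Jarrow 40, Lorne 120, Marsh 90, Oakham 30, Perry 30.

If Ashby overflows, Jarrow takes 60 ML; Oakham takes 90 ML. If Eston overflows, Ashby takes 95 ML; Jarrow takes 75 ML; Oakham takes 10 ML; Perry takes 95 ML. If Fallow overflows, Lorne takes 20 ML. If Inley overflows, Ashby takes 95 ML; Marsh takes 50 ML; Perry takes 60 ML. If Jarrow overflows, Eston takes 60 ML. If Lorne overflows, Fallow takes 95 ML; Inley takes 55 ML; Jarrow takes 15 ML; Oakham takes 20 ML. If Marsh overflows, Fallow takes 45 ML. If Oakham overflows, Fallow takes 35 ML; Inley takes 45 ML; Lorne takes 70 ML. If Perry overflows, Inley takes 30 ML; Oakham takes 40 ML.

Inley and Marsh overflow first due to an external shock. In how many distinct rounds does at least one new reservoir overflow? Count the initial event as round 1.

3

Round 1 — Inley, Marsh overflow (initial).
  Ashby: +95 → 95 < 100
  Fallow: +45 → 45 < 120
  Perry: +60 → 60 ≥ 30
Round 2 — Perry overflows.
  Oakham: +40 → 40 ≥ 30
Round 3 — Oakham overflows.
  Fallow: +35 → 80 < 120
  Lorne: +70 → 70 < 120
No further overflows.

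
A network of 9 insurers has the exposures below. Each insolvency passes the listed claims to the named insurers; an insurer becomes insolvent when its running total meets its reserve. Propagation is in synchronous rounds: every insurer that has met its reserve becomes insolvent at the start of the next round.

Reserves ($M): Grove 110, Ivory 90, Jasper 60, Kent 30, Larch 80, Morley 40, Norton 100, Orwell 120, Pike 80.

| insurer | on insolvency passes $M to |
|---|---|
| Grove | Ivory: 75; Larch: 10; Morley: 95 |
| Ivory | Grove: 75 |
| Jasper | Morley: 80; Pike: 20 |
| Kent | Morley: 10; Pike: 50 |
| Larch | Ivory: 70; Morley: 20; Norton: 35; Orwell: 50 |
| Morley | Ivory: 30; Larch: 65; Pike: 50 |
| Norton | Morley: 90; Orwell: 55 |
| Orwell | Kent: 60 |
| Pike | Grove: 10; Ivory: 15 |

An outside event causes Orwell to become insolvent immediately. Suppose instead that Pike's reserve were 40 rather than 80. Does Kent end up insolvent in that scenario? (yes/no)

yes

With Pike's reserve at 40:
Round 1 — Orwell becomes insolvent (initial).
  Kent: +60 → 60 ≥ 30
Round 2 — Kent becomes insolvent.
  Morley: +10 → 10 < 40
  Pike: +50 → 50 ≥ 40
Round 3 — Pike becomes insolvent.
  Grove: +10 → 10 < 110
  Ivory: +15 → 15 < 90
No further insolvencies.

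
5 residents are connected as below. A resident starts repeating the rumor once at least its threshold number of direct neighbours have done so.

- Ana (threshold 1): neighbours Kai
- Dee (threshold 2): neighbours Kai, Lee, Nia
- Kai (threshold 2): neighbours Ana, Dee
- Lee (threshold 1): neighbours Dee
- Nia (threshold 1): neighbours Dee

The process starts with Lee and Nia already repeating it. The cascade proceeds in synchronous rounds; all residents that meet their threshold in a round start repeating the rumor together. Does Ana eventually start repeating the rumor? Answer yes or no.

no

Round 1 — Lee, Nia start repeating the rumor (initial).
Round 2 — checking thresholds:
  Dee: 2 of 3 neighbours ≥ 2, starts repeating the rumor.
Round 3 — no new spreads; cascade stops.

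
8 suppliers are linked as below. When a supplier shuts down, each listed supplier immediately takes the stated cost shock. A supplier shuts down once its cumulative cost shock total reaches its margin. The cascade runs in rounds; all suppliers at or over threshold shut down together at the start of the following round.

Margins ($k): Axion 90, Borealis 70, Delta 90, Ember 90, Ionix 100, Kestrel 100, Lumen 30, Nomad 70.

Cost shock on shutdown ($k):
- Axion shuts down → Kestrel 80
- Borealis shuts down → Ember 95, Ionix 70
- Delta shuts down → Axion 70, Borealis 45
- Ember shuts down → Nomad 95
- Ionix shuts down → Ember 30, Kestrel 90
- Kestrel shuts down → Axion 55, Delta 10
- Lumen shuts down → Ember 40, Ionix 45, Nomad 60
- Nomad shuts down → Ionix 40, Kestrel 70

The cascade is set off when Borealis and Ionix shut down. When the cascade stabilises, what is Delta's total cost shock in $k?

10

Round 1 — Borealis, Ionix shut down (initial).
  Ember: +95+30 → 125 ≥ 90
  Kestrel: +90 → 90 < 100
Round 2 — Ember shuts down.
  Nomad: +95 → 95 ≥ 70
Round 3 — Nomad shuts down.
  Kestrel: +70 → 160 ≥ 100
Round 4 — Kestrel shuts down.
  Axion: +55 → 55 < 90
  Delta: +10 → 10 < 90
No further shutdowns.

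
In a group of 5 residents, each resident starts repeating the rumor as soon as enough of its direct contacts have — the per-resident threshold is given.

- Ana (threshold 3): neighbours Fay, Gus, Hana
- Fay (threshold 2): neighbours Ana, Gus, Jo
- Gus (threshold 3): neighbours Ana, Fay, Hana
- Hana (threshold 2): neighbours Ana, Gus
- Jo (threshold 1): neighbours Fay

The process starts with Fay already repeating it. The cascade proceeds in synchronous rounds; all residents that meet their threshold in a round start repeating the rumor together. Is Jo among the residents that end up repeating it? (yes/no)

Round 1 — Fay starts repeating the rumor (initial).
Round 2 — checking thresholds:
  Ana: 1 of 3 neighbours < 3, holds.
  Gus: 1 of 3 neighbours < 3, holds.
  Jo: 1 of 1 neighbours ≥ 1, starts repeating the rumor.
Round 3 — no new spreads; cascade stops.

yes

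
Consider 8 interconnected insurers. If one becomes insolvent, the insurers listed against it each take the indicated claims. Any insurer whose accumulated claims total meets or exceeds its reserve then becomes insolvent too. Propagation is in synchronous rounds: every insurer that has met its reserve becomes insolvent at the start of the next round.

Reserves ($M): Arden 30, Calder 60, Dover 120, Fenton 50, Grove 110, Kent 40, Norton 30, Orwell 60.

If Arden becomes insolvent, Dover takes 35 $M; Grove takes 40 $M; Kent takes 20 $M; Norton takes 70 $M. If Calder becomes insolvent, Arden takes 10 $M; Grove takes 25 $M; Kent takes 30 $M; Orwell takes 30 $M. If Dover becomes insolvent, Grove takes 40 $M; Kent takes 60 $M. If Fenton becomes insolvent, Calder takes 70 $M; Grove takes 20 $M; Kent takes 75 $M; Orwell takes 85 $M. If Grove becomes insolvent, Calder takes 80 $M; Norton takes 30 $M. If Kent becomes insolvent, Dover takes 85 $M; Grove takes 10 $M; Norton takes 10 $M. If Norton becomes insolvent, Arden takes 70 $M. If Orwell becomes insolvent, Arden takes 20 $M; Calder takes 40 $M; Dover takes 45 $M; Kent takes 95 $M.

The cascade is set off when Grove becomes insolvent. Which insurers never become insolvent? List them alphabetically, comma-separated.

Round 1 — Grove becomes insolvent (initial).
  Calder: +80 → 80 ≥ 60
  Norton: +30 → 30 ≥ 30
Round 2 — Calder, Norton become insolvent.
  Arden: +10+70 → 80 ≥ 30
  Kent: +30 → 30 < 40
  Orwell: +30 → 30 < 60
Round 3 — Arden becomes insolvent.
  Dover: +35 → 35 < 120
  Kent: +20 → 50 ≥ 40
Round 4 — Kent becomes insolvent.
  Dover: +85 → 120 ≥ 120
Round 5 — Dover becomes insolvent.
No further insolvencies.

Fenton, Orwell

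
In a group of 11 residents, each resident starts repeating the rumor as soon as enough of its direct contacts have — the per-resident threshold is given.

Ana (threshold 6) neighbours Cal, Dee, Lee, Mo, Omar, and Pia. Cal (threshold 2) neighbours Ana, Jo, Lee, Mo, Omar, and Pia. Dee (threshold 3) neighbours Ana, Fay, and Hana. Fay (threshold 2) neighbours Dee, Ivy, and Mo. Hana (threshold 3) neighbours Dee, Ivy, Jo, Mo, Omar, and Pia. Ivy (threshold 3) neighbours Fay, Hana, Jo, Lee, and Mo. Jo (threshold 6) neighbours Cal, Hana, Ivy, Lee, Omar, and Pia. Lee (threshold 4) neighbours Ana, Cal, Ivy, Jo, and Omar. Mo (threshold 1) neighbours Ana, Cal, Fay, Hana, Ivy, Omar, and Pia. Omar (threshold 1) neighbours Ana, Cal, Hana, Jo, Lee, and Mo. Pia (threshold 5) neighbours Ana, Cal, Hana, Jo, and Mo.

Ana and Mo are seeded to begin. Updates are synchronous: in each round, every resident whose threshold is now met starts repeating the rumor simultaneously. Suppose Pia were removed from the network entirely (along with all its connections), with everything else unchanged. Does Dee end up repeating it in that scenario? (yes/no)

With Pia removed:
Round 1 — Ana, Mo start repeating the rumor (initial).
Round 2 — checking thresholds:
  Cal: 2 of 5 neighbours ≥ 2, starts repeating the rumor.
  Dee: 1 of 3 neighbours < 3, below threshold.
  Fay: 1 of 3 neighbours < 2, below threshold.
  Hana: 1 of 5 neighbours < 3, below threshold.
  Ivy: 1 of 5 neighbours < 3, below threshold.
  Lee: 1 of 5 neighbours < 4, below threshold.
  Omar: 2 of 6 neighbours ≥ 1, starts repeating the rumor.
Round 3 — no new spreads; cascade stops.

no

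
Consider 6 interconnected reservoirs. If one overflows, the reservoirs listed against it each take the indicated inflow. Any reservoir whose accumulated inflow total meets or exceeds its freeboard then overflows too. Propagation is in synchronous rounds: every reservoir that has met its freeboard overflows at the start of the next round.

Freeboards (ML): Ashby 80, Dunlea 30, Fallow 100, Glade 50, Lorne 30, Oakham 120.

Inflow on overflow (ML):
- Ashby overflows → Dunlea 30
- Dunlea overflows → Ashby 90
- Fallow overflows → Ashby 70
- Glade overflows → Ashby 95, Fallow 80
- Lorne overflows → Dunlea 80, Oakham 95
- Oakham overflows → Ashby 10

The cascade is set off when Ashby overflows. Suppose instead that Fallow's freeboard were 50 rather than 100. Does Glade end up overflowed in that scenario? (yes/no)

no

With Fallow's freeboard at 50:
Round 1 — Ashby overflows (initial).
  Dunlea: +30 → 30 ≥ 30
Round 2 — Dunlea overflows.
No further overflows.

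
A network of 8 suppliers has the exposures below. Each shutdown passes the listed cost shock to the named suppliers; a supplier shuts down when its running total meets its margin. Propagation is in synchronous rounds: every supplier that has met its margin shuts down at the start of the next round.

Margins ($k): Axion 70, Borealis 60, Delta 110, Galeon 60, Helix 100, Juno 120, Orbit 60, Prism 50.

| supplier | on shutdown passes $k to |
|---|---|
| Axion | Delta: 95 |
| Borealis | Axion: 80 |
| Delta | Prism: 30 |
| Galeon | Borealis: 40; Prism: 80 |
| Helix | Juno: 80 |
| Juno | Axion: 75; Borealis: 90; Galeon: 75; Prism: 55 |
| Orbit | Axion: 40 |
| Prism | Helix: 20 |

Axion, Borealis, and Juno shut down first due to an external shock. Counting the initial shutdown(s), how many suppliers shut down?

Round 1 — Axion, Borealis, Juno shut down (initial).
  Delta: +95 → 95 < 110
  Galeon: +75 → 75 ≥ 60
  Prism: +55 → 55 ≥ 50
Round 2 — Galeon, Prism shut down.
  Helix: +20 → 20 < 100
No further shutdowns.

5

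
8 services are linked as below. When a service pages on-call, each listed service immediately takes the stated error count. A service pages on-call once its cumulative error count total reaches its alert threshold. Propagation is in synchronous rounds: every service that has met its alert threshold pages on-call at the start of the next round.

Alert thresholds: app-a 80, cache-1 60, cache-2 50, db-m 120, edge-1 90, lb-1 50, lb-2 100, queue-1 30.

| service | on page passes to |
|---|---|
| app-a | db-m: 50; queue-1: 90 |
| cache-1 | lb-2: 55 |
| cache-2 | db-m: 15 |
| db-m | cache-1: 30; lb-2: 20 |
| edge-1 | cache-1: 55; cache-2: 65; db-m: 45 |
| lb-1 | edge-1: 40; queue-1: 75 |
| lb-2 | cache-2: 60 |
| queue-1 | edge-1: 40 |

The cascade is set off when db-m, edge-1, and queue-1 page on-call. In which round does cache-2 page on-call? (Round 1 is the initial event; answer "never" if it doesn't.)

2

Round 1 — db-m, edge-1, queue-1 page on-call (initial).
  cache-1: +30+55 → 85 ≥ 60
  cache-2: +65 → 65 ≥ 50
  lb-2: +20 → 20 < 100
Round 2 — cache-1, cache-2 page on-call.
  lb-2: +55 → 75 < 100
No further pages.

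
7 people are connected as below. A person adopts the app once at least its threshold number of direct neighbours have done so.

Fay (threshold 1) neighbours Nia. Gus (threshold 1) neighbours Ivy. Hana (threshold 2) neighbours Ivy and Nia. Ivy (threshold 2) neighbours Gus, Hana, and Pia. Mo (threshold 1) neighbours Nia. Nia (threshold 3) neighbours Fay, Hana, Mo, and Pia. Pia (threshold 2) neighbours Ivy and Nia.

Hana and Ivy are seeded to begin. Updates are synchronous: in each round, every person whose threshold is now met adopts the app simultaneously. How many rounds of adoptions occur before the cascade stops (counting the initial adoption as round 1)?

2

Round 1 — Hana, Ivy adopt the app (initial).
Round 2 — checking thresholds:
  Gus: 1 of 1 neighbours ≥ 1, adopts the app.
  Nia: 1 of 4 neighbours < 3, not yet.
  Pia: 1 of 2 neighbours < 2, not yet.
Round 3 — no new adoptions; cascade stops.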